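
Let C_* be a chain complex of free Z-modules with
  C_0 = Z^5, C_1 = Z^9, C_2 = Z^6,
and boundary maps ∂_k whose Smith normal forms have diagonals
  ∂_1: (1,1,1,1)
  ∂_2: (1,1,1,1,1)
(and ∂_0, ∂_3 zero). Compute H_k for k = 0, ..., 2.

H_0 ≅ Z,  H_1 = 0,  H_2 ≅ Z.

H_0: b_0 = 5 − 0 − 4 = 1; torsion from ∂_1 factors > 1: none. So H_0 ≅ Z.
H_1: b_1 = 9 − 4 − 5 = 0; torsion from ∂_2 factors > 1: none. So H_1 ≅ 0.
H_2: b_2 = 6 − 5 − 0 = 1; torsion from ∂_3 factors > 1: none. So H_2 ≅ Z.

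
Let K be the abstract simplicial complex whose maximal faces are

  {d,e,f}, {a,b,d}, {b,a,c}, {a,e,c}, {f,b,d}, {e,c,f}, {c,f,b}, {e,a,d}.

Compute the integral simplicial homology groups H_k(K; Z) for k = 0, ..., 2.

H_0 = Z,  H_1 = 0,  H_2 = Z.

Fix the vertex order a < b < c < d < e < f and write every simplex with vertices in increasing order. Then dim K = 2 and the simplices of K are:

  0-simplices (6): a, b, c, d, e, f
  1-simplices (12): ab, ac, ad, ae, bc, bd, bf, ce, cf, de, df, ef
  2-simplices (8): abc, abd, ace, ade, bcf, bdf, cef, def

Hence C_0 ≅ Z^6, C_1 ≅ Z^12, C_2 ≅ Z^8.

Boundary ∂_1: C_1 → C_0 maps an edge to its endpoints' difference, ∂[p,q] = q − p.
The resulting 6×12 matrix has rank 5, and its Smith normal form has invariant factors (1,1,1,1,1).

Boundary ∂_2: C_2 → C_1 sends each 2-simplex [p,q,r] to [q,r] − [p,r] + [p,q]. For instance
  ∂ace = ce − ae + ac,
  ∂def = ef − df + de.
As a 12×8 matrix over Z this has rank 7, with invariant factors (1,1,1,1,1,1,1).

Now H_k = ker ∂_k / im ∂_{k+1}, so:

  H_0: rank C_0 − rank ∂_1 = 6 − 5 = 1, and the invariant factors of ∂_1 are all 1, so H_0 ≅ Z.
  H_1: rank ker ∂_1 − rank ∂_2 = (12 − 5) − 7 = 0, and the invariant factors of ∂_2 are all 1, so H_1 ≅ 0.
  H_2: rank ker ∂_2 − rank ∂_3 = (8 − 7) − 0 = 1, and there is no ∂_3, so H_2 ≅ Z.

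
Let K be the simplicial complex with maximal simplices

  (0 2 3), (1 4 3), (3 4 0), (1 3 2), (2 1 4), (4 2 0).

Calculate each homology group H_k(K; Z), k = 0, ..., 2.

H_0 = Z,  H_1 = 0,  H_2 = Z.

Order the vertices as 0 < 1 < 2 < 3 < 4. Listing each simplex with vertices in this order, K has dimension 2 with simplices:

  0-simplices (5): [0], [1], [2], [3], [4]
  1-simplices (9): [0,2], [0,3], [0,4], [1,2], [1,3], [1,4], [2,3], [2,4], [3,4]
  2-simplices (6): [0,2,3], [0,2,4], [0,3,4], [1,2,3], [1,2,4], [1,3,4]

Hence C_0 ≅ Z^5, C_1 ≅ Z^9, C_2 ≅ Z^6.

The boundary map ∂_1: C_1 → C_0 is given by ∂[p,q] = [q] − [p]. For instance
  ∂[2,4] = [4] − [2].
As a 5×9 matrix over Z this has rank 4, with invariant factors (1,1,1,1).

Boundary ∂_2: C_2 → C_1 acts by ∂[p,q,r] = [q,r] − [p,r] + [p,q]. For instance
  ∂[1,3,4] = [3,4] − [1,4] + [1,3],
  ∂[0,2,4] = [2,4] − [0,4] + [0,2].
This gives a 9×6 integer matrix of rank 5; reducing to Smith normal form yields diagonal entries (1,1,1,1,1).

Reading off H_k = ker ∂_k / im ∂_{k+1}:

  H_0: rank C_0 − rank ∂_1 = 5 − 4 = 1, and the invariant factors of ∂_1 are all 1, so H_0 ≅ Z.
  H_1: rank ker ∂_1 − rank ∂_2 = (9 − 4) − 5 = 0, and the invariant factors of ∂_2 are all 1, so H_1 ≅ 0.
  H_2: rank ker ∂_2 − rank ∂_3 = (6 − 5) − 0 = 1, and there is no ∂_3, so H_2 ≅ Z.

As a check, the Euler characteristic is 5 − 9 + 6 = 2, which agrees with 1 − 0 + 1 = 2.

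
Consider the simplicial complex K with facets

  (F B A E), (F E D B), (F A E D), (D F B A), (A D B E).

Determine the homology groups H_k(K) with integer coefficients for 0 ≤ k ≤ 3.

H_0 = Z,  H_1 = 0,  H_2 = 0,  H_3 = Z.

Order the vertices as A < B < D < E < F. Listing each simplex with vertices in this order, K has dimension 3 with simplices:

  0-simplices (5): A, B, D, E, F
  1-simplices (10): AB, AD, AE, AF, BD, BE, BF, DE, DF, EF
  2-simplices (10): ABD, ABE, ABF, ADE, ADF, AEF, BDE, BDF, BEF, DEF
  3-simplices (5): ABDE, ABDF, ABEF, ADEF, BDEF

giving chain groups C_0 ≅ Z^5, C_1 ≅ Z^10, C_2 ≅ Z^10, C_3 ≅ Z^5.

Boundary ∂_1: C_1 → C_0 sends each edge [p,q] (with p < q) to q − p. For instance
  ∂BE = E − B.
As a 5×10 matrix over Z this has rank 4, with invariant factors (1,1,1,1).

The boundary map ∂_2: C_2 → C_1 acts by ∂[p,q,r] = [q,r] − [p,r] + [p,q]. For instance
  ∂ADE = DE − AE + AD,
  ∂BEF = EF − BF + BE.
This gives a 10×10 integer matrix of rank 6; reducing to Smith normal form yields diagonal entries (1,1,1,1,1,1).

The boundary map ∂_3: C_3 → C_2 sends each 3-simplex σ to the alternating sum Σ_i (−1)^i (σ with its i-th vertex removed). For instance
  ∂ABEF = BEF − AEF + ABF − ABE,
  ∂ADEF = DEF − AEF + ADF − ADE.
This gives a 10×5 integer matrix of rank 4; reducing to Smith normal form yields diagonal entries (1,1,1,1).

Reading off H_k = ker ∂_k / im ∂_{k+1}:

  H_0: rank C_0 − rank ∂_1 = 5 − 4 = 1, and the invariant factors of ∂_1 are all 1, so H_0 = Z.
  H_1: rank ker ∂_1 − rank ∂_2 = (10 − 4) − 6 = 0, and the invariant factors of ∂_2 are all 1, so H_1 = 0.
  H_2: rank ker ∂_2 − rank ∂_3 = (10 − 6) − 4 = 0, and the invariant factors of ∂_3 are all 1, so H_2 = 0.
  H_3: rank ker ∂_3 − rank ∂_4 = (5 − 4) − 0 = 1, and there is no ∂_4, so H_3 = Z.

As a check, the Euler characteristic is 5 − 10 + 10 − 5 = 0, which agrees with 1 − 0 + 0 − 1 = 0.
(K is a triangulation of the 3-sphere S^3.)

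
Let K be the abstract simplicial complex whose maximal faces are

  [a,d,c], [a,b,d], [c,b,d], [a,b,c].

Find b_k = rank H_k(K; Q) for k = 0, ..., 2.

b_0 = 1, b_1 = 0, b_2 = 1.

Order the vertices as a < b < c < d. Listing each simplex with vertices in this order, K has dimension 2 with simplices:

  0-simplices (4): a, b, c, d
  1-simplices (6): ab, ac, ad, bc, bd, cd
  2-simplices (4): abc, abd, acd, bcd

so the chain groups are C_0 ≅ Z^4, C_1 ≅ Z^6, C_2 ≅ Z^4.

Boundary ∂_1: C_1 → C_0 is given by ∂[p,q] = [q] − [p]. For instance
  ∂cd = d − c.
As a 4×6 matrix over Z this has rank 3, with invariant factors (1,1,1).

Boundary ∂_2: C_2 → C_1 maps a triangle to the signed sum of its edges. For instance
  ∂acd = cd − ad + ac,
  ∂abc = bc − ac + ab.
As a 6×4 matrix over Z this has rank 3, with invariant factors (1,1,1).

From H_k ≅ ker(∂_k) / im(∂_{k+1}) we obtain:

  H_0: rank C_0 − rank ∂_1 = 4 − 3 = 1, and the invariant factors of ∂_1 are all 1, so H_0 = Z.
  H_1: rank ker ∂_1 − rank ∂_2 = (6 − 3) − 3 = 0, and the invariant factors of ∂_2 are all 1, so H_1 = 0.
  H_2: rank ker ∂_2 − rank ∂_3 = (4 − 3) − 0 = 1, and there is no ∂_3, so H_2 = Z.

(K is a triangulation of the 2-sphere S^2.)

Hence the Betti numbers are b_0 = 1, b_1 = 0, b_2 = 1.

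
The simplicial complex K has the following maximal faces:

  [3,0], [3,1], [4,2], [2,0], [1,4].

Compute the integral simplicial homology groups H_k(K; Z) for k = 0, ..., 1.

H_0 = Z,  H_1 = Z.

K has 5 vertices, 5 edges.
rank ∂_0 = 0, rank ∂_1 = 4 ⇒ b_0 = 5 − 0 − 4 = 1; all invariant factors of ∂_1 are 1 so no torsion. So H_0 ≅ Z.
rank ∂_1 = 4, rank ∂_2 = 0 ⇒ b_1 = 5 − 4 − 0 = 1. So H_1 ≅ Z.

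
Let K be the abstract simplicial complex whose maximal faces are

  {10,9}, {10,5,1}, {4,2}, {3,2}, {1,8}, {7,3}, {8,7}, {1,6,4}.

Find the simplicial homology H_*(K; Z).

H_0 = Z,  H_1 = Z,  H_2 = 0.

Fix the vertex order 1 < 2 < 3 < 4 < 5 < 6 < 7 < 8 < 9 < 10 and write every simplex with vertices in increasing order. Then dim K = 2 and the simplices of K are:

  0-simplices (10): [1], [2], [3], [4], [5], [6], [7], [8], [9], [10]
  1-simplices (12): [1,4], [1,5], [1,6], [1,8], [1,10], [2,3], [2,4], [3,7], [4,6], [5,10], [7,8], [9,10]
  2-simplices (2): [1,4,6], [1,5,10]

so the chain groups are C_0 ≅ Z^10, C_1 ≅ Z^12, C_2 ≅ Z^2.

∂_1: C_1 → C_0 is given by ∂[p,q] = [q] − [p]. For instance
  ∂[1,4] = [4] − [1].
This gives a 10×12 integer matrix of rank 9; reducing to Smith normal form yields diagonal entries (1,1,1,1,1,1,1,1,1).

The boundary map ∂_2: C_2 → C_1 acts by ∂[p,q,r] = [q,r] − [p,r] + [p,q]. For instance
  ∂[1,5,10] = [5,10] − [1,10] + [1,5],
  ∂[1,4,6] = [4,6] − [1,6] + [1,4].
This gives a 12×2 integer matrix of rank 2; reducing to Smith normal form yields diagonal entries (1,1).

From H_k ≅ ker(∂_k) / im(∂_{k+1}) we obtain:

  H_0: rank C_0 − rank ∂_1 = 10 − 9 = 1, and the invariant factors of ∂_1 are all 1, so H_0 = Z.
  H_1: rank ker ∂_1 − rank ∂_2 = (12 − 9) − 2 = 1, and the invariant factors of ∂_2 are all 1, so H_1 = Z.
  H_2: rank ker ∂_2 − rank ∂_3 = (2 − 2) − 0 = 0, and there is no ∂_3, so H_2 = 0.

As a check, the Euler characteristic is 10 − 12 + 2 = 0, which agrees with 1 − 1 + 0 = 0.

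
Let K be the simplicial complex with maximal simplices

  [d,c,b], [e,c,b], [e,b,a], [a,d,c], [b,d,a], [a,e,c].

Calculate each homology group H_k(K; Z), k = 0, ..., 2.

H_0 ≅ Z,  H_1 = 0,  H_2 ≅ Z.

K has 5 vertices, 9 edges, 6 triangles.
rank ∂_0 = 0, rank ∂_1 = 4 ⇒ b_0 = 5 − 0 − 4 = 1; all invariant factors of ∂_1 are 1 so no torsion. So H_0 ≅ Z.
rank ∂_1 = 4, rank ∂_2 = 5 ⇒ b_1 = 9 − 4 − 5 = 0; all invariant factors of ∂_2 are 1 so no torsion. So H_1 ≅ 0.
rank ∂_2 = 5, rank ∂_3 = 0 ⇒ b_2 = 6 − 5 − 0 = 1. So H_2 ≅ Z.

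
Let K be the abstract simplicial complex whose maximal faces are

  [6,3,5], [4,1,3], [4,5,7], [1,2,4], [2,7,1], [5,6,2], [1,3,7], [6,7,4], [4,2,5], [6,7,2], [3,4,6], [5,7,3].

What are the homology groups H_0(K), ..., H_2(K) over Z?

K has 7 vertices, 18 edges, 12 triangles.
rank ∂_0 = 0, rank ∂_1 = 6 ⇒ b_0 = 7 − 0 − 6 = 1; all invariant factors of ∂_1 are 1 so no torsion. So H_0 ≅ Z.
rank ∂_1 = 6, rank ∂_2 = 12 ⇒ b_1 = 18 − 6 − 12 = 0; ∂_2 has invariant factor(s) [2] giving torsion. So H_1 ≅ Z_2.
rank ∂_2 = 12, rank ∂_3 = 0 ⇒ b_2 = 12 − 12 − 0 = 0. So H_2 ≅ 0.

H_0 ≅ Z,  H_1 ≅ Z_2,  H_2 = 0.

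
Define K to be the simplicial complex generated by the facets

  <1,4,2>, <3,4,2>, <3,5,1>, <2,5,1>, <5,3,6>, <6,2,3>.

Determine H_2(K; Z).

Take the total order 1 < 2 < 3 < 4 < 5 < 6 on the vertex set. Then K (dimension 2) consists of the simplices:

  0-simplices (6): [1], [2], [3], [4], [5], [6]
  1-simplices (12): [1,2], [1,3], [1,4], [1,5], [2,3], [2,4], [2,5], [2,6], [3,4], [3,5], [3,6], [5,6]
  2-simplices (6): [1,2,4], [1,2,5], [1,3,5], [2,3,4], [2,3,6], [3,5,6]

giving chain groups C_0 ≅ Z^6, C_1 ≅ Z^12, C_2 ≅ Z^6.

The boundary map ∂_1: C_1 → C_0 maps an edge to its endpoints' difference, ∂[p,q] = q − p.
The 6×12 boundary matrix has rank 5 and Smith normal form diag(1,1,1,1,1).

∂_2: C_2 → C_1 acts by ∂[p,q,r] = [q,r] − [p,r] + [p,q]. For instance
  ∂[1,2,5] = [2,5] − [1,5] + [1,2],
  ∂[1,2,4] = [2,4] − [1,4] + [1,2].
This gives a 12×6 integer matrix of rank 6; reducing to Smith normal form yields diagonal entries (1,1,1,1,1,1).

From H_k ≅ ker(∂_k) / im(∂_{k+1}) we obtain:

  H_2: rank ker ∂_2 − rank ∂_3 = (6 − 6) − 0 = 0, and there is no ∂_3, so H_2 = 0.

H_2 = 0.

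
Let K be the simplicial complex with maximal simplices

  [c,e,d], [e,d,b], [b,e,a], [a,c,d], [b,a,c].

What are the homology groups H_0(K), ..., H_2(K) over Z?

H_0 ≅ Z,  H_1 ≅ Z,  H_2 = 0.

We work with the vertex ordering a < b < c < d < e. The simplices of K, each written with vertices in increasing order, are:

  0-simplices (5): a, b, c, d, e
  1-simplices (10): ab, ac, ad, ae, bc, bd, be, cd, ce, de
  2-simplices (5): abc, abe, acd, bde, cde

giving chain groups C_0 ≅ Z^5, C_1 ≅ Z^10, C_2 ≅ Z^5.

Boundary ∂_1: C_1 → C_0 is given by ∂[p,q] = [q] − [p].
As a 5×10 matrix over Z this has rank 4, with invariant factors (1,1,1,1).

The boundary map ∂_2: C_2 → C_1 acts by ∂[p,q,r] = [q,r] − [p,r] + [p,q]. For instance
  ∂acd = cd − ad + ac,
  ∂abc = bc − ac + ab.
As a 10×5 matrix over Z this has rank 5, with invariant factors (1,1,1,1,1).

From H_k ≅ ker(∂_k) / im(∂_{k+1}) we obtain:

  H_0: rank C_0 − rank ∂_1 = 5 − 4 = 1, and the invariant factors of ∂_1 are all 1, so H_0 = Z.
  H_1: rank ker ∂_1 − rank ∂_2 = (10 − 4) − 5 = 1, and the invariant factors of ∂_2 are all 1, so H_1 = Z.
  H_2: rank ker ∂_2 − rank ∂_3 = (5 − 5) − 0 = 0, and there is no ∂_3, so H_2 = 0.

(K is a triangulation of the Möbius band.)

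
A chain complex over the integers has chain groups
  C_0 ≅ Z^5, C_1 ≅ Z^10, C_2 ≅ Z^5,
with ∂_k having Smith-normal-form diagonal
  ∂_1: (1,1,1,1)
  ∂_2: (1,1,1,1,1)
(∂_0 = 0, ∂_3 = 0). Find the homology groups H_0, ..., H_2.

H_0: b_0 = 5 − 0 − 4 = 1; torsion from ∂_1 factors > 1: none. So H_0 = Z.
H_1: b_1 = 10 − 4 − 5 = 1; torsion from ∂_2 factors > 1: none. So H_1 = Z.
H_2: b_2 = 5 − 5 − 0 = 0; torsion from ∂_3 factors > 1: none. So H_2 = 0.

H_0 = Z,  H_1 = Z,  H_2 = 0.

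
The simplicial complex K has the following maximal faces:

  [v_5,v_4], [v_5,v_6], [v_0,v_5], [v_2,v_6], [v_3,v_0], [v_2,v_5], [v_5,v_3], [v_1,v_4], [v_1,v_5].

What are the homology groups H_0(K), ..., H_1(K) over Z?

H_0 ≅ Z,  H_1 ≅ Z^3.

K has 7 vertices, 9 edges.
rank ∂_0 = 0, rank ∂_1 = 6 ⇒ b_0 = 7 − 0 − 6 = 1; all invariant factors of ∂_1 are 1 so no torsion. So H_0 ≅ Z.
rank ∂_1 = 6, rank ∂_2 = 0 ⇒ b_1 = 9 − 6 − 0 = 3. So H_1 ≅ Z^3.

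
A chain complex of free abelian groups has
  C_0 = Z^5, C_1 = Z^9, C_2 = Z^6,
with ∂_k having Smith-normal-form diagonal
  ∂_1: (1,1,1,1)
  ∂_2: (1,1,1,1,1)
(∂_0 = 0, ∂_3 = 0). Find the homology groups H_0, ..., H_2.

H_0 ≅ Z,  H_1 = 0,  H_2 ≅ Z.

H_0: b_0 = 5 − 0 − 4 = 1; torsion from ∂_1 factors > 1: none. So H_0 ≅ Z.
H_1: b_1 = 9 − 4 − 5 = 0; torsion from ∂_2 factors > 1: none. So H_1 ≅ 0.
H_2: b_2 = 6 − 5 − 0 = 1; torsion from ∂_3 factors > 1: none. So H_2 ≅ Z.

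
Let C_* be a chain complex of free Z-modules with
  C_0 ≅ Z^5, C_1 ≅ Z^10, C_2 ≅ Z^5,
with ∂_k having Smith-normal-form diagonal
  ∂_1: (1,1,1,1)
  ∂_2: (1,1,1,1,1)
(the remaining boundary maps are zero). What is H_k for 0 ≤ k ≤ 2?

H_0 = Z,  H_1 = Z,  H_2 = 0.

H_0: b_0 = 5 − 0 − 4 = 1; torsion from ∂_1 factors > 1: none. So H_0 = Z.
H_1: b_1 = 10 − 4 − 5 = 1; torsion from ∂_2 factors > 1: none. So H_1 = Z.
H_2: b_2 = 5 − 5 − 0 = 0; torsion from ∂_3 factors > 1: none. So H_2 = 0.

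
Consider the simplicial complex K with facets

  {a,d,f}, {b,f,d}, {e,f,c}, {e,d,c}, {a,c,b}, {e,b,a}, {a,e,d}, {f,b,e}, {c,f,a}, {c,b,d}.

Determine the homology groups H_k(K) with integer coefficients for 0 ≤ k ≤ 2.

We work with the vertex ordering a < b < c < d < e < f. The simplices of K, each written with vertices in increasing order, are:

  0-simplices (6): a, b, c, d, e, f
  1-simplices (15): ab, ac, ad, ae, af, bc, bd, be, bf, cd, ce, cf, de, df, ef
  2-simplices (10): abc, abe, acf, ade, adf, bcd, bdf, bef, cde, cef

giving chain groups C_0 ≅ Z^6, C_1 ≅ Z^15, C_2 ≅ Z^10.

The boundary map ∂_1: C_1 → C_0 maps an edge to its endpoints' difference, ∂[p,q] = q − p. For instance
  ∂cf = f − c.
The resulting 6×15 matrix has rank 5, and its Smith normal form has invariant factors (1,1,1,1,1).

∂_2: C_2 → C_1 maps a triangle to the signed sum of its edges. For instance
  ∂abc = bc − ac + ab,
  ∂cde = de − ce + cd.
As a 15×10 matrix over Z this has rank 10, with invariant factors (1,1,1,1,1,1,1,1,1,2).

Computing H_k = (kernel of ∂_k) / (image of ∂_{k+1}):

  H_0: rank C_0 − rank ∂_1 = 6 − 5 = 1, and the invariant factors of ∂_1 are all 1, so H_0 ≅ Z.
  H_1: rank ker ∂_1 − rank ∂_2 = (15 − 5) − 10 = 0, and ∂_2 has invariant factor 2 > 1, so H_1 ≅ Z/2.
  H_2: rank ker ∂_2 − rank ∂_3 = (10 − 10) − 0 = 0, and there is no ∂_3, so H_2 ≅ 0.

As a check, the Euler characteristic is 6 − 15 + 10 = 1, which agrees with 1 − 0 + 0 = 1.

H_0 = Z,  H_1 = Z/2,  H_2 = 0.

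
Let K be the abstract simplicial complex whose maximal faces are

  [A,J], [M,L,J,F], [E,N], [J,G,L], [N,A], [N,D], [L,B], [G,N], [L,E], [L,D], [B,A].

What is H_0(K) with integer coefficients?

H_0 = Z.

Order the vertices as A < B < D < E < F < G < J < L < M < N. Listing each simplex with vertices in this order, K has dimension 3 with simplices:

  0-simplices (10): A, B, D, E, F, G, J, L, M, N
  1-simplices (17): AB, AJ, AN, BL, DL, DN, EL, EN, FJ, FL, FM, GJ, GL, GN, JL, JM, LM
  2-simplices (5): FJL, FJM, FLM, GJL, JLM
  3-simplices (1): FJLM

giving chain groups C_0 ≅ Z^10, C_1 ≅ Z^17, C_2 ≅ Z^5, C_3 ≅ Z^1.

Boundary ∂_1: C_1 → C_0 sends each edge [p,q] (with p < q) to q − p. For instance
  ∂JL = L − J.
This gives a 10×17 integer matrix of rank 9; reducing to Smith normal form yields diagonal entries (1,1,1,1,1,1,1,1,1).

∂_2: C_2 → C_1 maps a triangle to the signed sum of its edges. For instance
  ∂FJM = JM − FM + FJ,
  ∂FJL = JL − FL + FJ.
The resulting 17×5 matrix has rank 4, and its Smith normal form has invariant factors (1,1,1,1).

∂_3: C_3 → C_2 sends each 3-simplex σ to the alternating sum Σ_i (−1)^i (σ with its i-th vertex removed). For instance
  ∂FJLM = JLM − FLM + FJM − FJL.
As a 5×1 matrix over Z this has rank 1, with invariant factors (1).

Computing H_k = (kernel of ∂_k) / (image of ∂_{k+1}):

  H_0: rank C_0 − rank ∂_1 = 10 − 9 = 1, and the invariant factors of ∂_1 are all 1, so H_0 ≅ Z.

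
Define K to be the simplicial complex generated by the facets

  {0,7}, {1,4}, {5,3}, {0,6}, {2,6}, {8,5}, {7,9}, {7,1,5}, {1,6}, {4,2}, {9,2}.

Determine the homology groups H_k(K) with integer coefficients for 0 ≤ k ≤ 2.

H_0 = Z,  H_1 = Z^3,  H_2 = 0.

We work with the vertex ordering 0 < 1 < 2 < 3 < 4 < 5 < 6 < 7 < 8 < 9. The simplices of K, each written with vertices in increasing order, are:

  0-simplices (10): [0], [1], [2], [3], [4], [5], [6], [7], [8], [9]
  1-simplices (13): [0,6], [0,7], [1,4], [1,5], [1,6], [1,7], [2,4], [2,6], [2,9], [3,5], [5,7], [5,8], [7,9]
  2-simplices (1): [1,5,7]

giving chain groups C_0 ≅ Z^10, C_1 ≅ Z^13, C_2 ≅ Z^1.

∂_1: C_1 → C_0 sends each edge [p,q] (with p < q) to q − p.
As a 10×13 matrix over Z this has rank 9, with invariant factors (1,1,1,1,1,1,1,1,1).

∂_2: C_2 → C_1 sends each 2-simplex [p,q,r] to [q,r] − [p,r] + [p,q]. For instance
  ∂[1,5,7] = [5,7] − [1,7] + [1,5].
This gives a 13×1 integer matrix of rank 1; reducing to Smith normal form yields diagonal entries (1).

Reading off H_k = ker ∂_k / im ∂_{k+1}:

  H_0: rank C_0 − rank ∂_1 = 10 − 9 = 1, and the invariant factors of ∂_1 are all 1, so H_0 ≅ Z.
  H_1: rank ker ∂_1 − rank ∂_2 = (13 − 9) − 1 = 3, and the invariant factors of ∂_2 are all 1, so H_1 ≅ Z^3.
  H_2: rank ker ∂_2 − rank ∂_3 = (1 − 1) − 0 = 0, and there is no ∂_3, so H_2 ≅ 0.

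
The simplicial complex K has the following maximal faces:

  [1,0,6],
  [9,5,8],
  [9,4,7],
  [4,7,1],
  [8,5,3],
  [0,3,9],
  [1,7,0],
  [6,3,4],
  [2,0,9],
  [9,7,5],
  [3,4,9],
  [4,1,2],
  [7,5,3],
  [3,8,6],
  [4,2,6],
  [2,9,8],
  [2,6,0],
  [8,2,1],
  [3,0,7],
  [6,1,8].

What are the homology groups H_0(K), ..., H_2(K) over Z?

H_0 = Z,  H_1 = Z ⊕ Z/2,  H_2 = 0.

Take the total order 0 < 1 < 2 < 3 < 4 < 5 < 6 < 7 < 8 < 9 on the vertex set. Then K (dimension 2) consists of the simplices:

  0-simplices (10): [0], [1], [2], [3], [4], [5], [6], [7], [8], [9]
  1-simplices (30): (30 of them)
  2-simplices (20): (20 of them)

Hence C_0 ≅ Z^10, C_1 ≅ Z^30, C_2 ≅ Z^20.

The boundary map ∂_1: C_1 → C_0 maps an edge to its endpoints' difference, ∂[p,q] = q − p. For instance
  ∂[0,9] = [9] − [0].
As a 10×30 matrix over Z this has rank 9, with invariant factors (1,1,1,1,1,1,1,1,1).

Boundary ∂_2: C_2 → C_1 sends each 2-simplex [p,q,r] to [q,r] − [p,r] + [p,q]. For instance
  ∂[2,8,9] = [8,9] − [2,9] + [2,8],
  ∂[0,3,9] = [3,9] − [0,9] + [0,3].
As a 30×20 matrix over Z this has rank 20, with invariant factors (1,1,1,1,1,1,1,1,1,1,1,1,1,1,1,1,1,1,1,2).

Reading off H_k = ker ∂_k / im ∂_{k+1}:

  H_0: rank C_0 − rank ∂_1 = 10 − 9 = 1, and the invariant factors of ∂_1 are all 1, so H_0 = Z.
  H_1: rank ker ∂_1 − rank ∂_2 = (30 − 9) − 20 = 1, and ∂_2 has invariant factor 2 > 1, so H_1 = Z ⊕ Z/2.
  H_2: rank ker ∂_2 − rank ∂_3 = (20 − 20) − 0 = 0, and there is no ∂_3, so H_2 = 0.

As a check, the Euler characteristic is 10 − 30 + 20 = 0, which agrees with 1 − 1 + 0 = 0.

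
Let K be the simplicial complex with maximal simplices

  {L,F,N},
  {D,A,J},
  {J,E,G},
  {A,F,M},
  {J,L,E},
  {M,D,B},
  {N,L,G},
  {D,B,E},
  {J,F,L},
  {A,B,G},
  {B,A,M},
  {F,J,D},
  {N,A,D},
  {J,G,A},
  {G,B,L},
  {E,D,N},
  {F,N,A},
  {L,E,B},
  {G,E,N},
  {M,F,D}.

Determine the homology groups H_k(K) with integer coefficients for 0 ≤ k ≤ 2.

Take the total order A < B < D < E < F < G < J < L < M < N on the vertex set. Then K (dimension 2) consists of the simplices:

  0-simplices (10): A, B, D, E, F, G, J, L, M, N
  1-simplices (30): AB, AD, AF, AG, AJ, AM, AN, BD, BE, BG, BL, BM, DE, DF, DJ, DM, DN, EG, EJ, EL, EN, FJ, FL, FM, FN, GJ, GL, GN, JL, LN
  2-simplices (20): ABG, ABM, ADJ, ADN, AFM, AFN, AGJ, BDE, BDM, BEL, BGL, DEN, DFJ, DFM, EGJ, EGN, EJL, FJL, FLN, GLN

giving chain groups C_0 ≅ Z^10, C_1 ≅ Z^30, C_2 ≅ Z^20.

∂_1: C_1 → C_0 maps an edge to its endpoints' difference, ∂[p,q] = q − p.
As a 10×30 matrix over Z this has rank 9, with invariant factors (1,1,1,1,1,1,1,1,1).

∂_2: C_2 → C_1 sends each 2-simplex [p,q,r] to [q,r] − [p,r] + [p,q]. For instance
  ∂FJL = JL − FL + FJ,
  ∂ABM = BM − AM + AB.
As a 30×20 matrix over Z this has rank 20, with invariant factors (1,1,1,1,1,1,1,1,1,1,1,1,1,1,1,1,1,1,1,2).

Reading off H_k = ker ∂_k / im ∂_{k+1}:

  H_0: rank C_0 − rank ∂_1 = 10 − 9 = 1, and the invariant factors of ∂_1 are all 1, so H_0 ≅ Z.
  H_1: rank ker ∂_1 − rank ∂_2 = (30 − 9) − 20 = 1, and ∂_2 has invariant factor 2 > 1, so H_1 ≅ Z ⊕ Z_2.
  H_2: rank ker ∂_2 − rank ∂_3 = (20 − 20) − 0 = 0, and there is no ∂_3, so H_2 ≅ 0.

H_0 = Z,  H_1 = Z ⊕ Z_2,  H_2 = 0.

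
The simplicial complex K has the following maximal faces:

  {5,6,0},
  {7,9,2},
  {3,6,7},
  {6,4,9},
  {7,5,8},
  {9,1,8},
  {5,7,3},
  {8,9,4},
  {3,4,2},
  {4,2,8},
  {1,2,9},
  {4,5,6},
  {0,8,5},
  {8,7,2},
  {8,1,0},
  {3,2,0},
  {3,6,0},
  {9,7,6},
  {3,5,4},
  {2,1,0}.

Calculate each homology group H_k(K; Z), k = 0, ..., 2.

K has 10 vertices, 30 edges, 20 triangles.
rank ∂_0 = 0, rank ∂_1 = 9 ⇒ b_0 = 10 − 0 − 9 = 1; all invariant factors of ∂_1 are 1 so no torsion. So H_0 ≅ Z.
rank ∂_1 = 9, rank ∂_2 = 20 ⇒ b_1 = 30 − 9 − 20 = 1; ∂_2 has invariant factor(s) [2] giving torsion. So H_1 ≅ Z ⊕ Z/2.
rank ∂_2 = 20, rank ∂_3 = 0 ⇒ b_2 = 20 − 20 − 0 = 0. So H_2 ≅ 0.

H_0 ≅ Z,  H_1 ≅ Z ⊕ Z/2,  H_2 = 0.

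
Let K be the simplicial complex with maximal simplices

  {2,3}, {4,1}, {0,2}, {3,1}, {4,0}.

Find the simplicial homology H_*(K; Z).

Take the total order 0 < 1 < 2 < 3 < 4 on the vertex set. Then K (dimension 1) consists of the simplices:

  0-simplices (5): [0], [1], [2], [3], [4]
  1-simplices (5): [0,2], [0,4], [1,3], [1,4], [2,3]

Hence C_0 ≅ Z^5, C_1 ≅ Z^5.

The boundary map ∂_1: C_1 → C_0 sends each edge [p,q] (with p < q) to q − p.
The resulting 5×5 matrix has rank 4, and its Smith normal form has invariant factors (1,1,1,1).

Now H_k = ker ∂_k / im ∂_{k+1}, so:

  H_0: rank C_0 − rank ∂_1 = 5 − 4 = 1, and the invariant factors of ∂_1 are all 1, so H_0 ≅ Z.
  H_1: rank ker ∂_1 − rank ∂_2 = (5 − 4) − 0 = 1, and there is no ∂_2, so H_1 ≅ Z.

As a check, the Euler characteristic is 5 − 5 = 0, which agrees with 1 − 1 = 0.

H_0 = Z,  H_1 = Z.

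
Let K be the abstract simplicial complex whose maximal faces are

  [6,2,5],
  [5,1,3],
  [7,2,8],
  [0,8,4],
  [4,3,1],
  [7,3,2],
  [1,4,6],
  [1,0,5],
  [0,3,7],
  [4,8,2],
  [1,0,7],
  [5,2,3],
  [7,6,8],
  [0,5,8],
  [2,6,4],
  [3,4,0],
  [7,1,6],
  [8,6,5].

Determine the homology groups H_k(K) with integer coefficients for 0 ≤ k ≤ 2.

H_0 = Z,  H_1 = Z ⊕ Z/2,  H_2 = 0.

Take the total order 0 < 1 < 2 < 3 < 4 < 5 < 6 < 7 < 8 on the vertex set. Then K (dimension 2) consists of the simplices:

  0-simplices (9): [0], [1], [2], [3], [4], [5], [6], [7], [8]
  1-simplices (27): (27 of them)
  2-simplices (18): [0,1,5], [0,1,7], [0,3,4], [0,3,7], [0,4,8], [0,5,8], [1,3,4], [1,3,5], [1,4,6], [1,6,7], [2,3,5], [2,3,7], [2,4,6], [2,4,8], [2,5,6], [2,7,8], [5,6,8], [6,7,8]

Hence C_0 ≅ Z^9, C_1 ≅ Z^27, C_2 ≅ Z^18.

∂_1: C_1 → C_0 maps an edge to its endpoints' difference, ∂[p,q] = q − p.
This gives a 9×27 integer matrix of rank 8; reducing to Smith normal form yields diagonal entries (1,1,1,1,1,1,1,1).

∂_2: C_2 → C_1 sends each 2-simplex [p,q,r] to [q,r] − [p,r] + [p,q]. For instance
  ∂[0,3,4] = [3,4] − [0,4] + [0,3],
  ∂[0,1,5] = [1,5] − [0,5] + [0,1].
This gives a 27×18 integer matrix of rank 18; reducing to Smith normal form yields diagonal entries (1,1,1,1,1,1,1,1,1,1,1,1,1,1,1,1,1,2).

Computing H_k = (kernel of ∂_k) / (image of ∂_{k+1}):

  H_0: rank C_0 − rank ∂_1 = 9 − 8 = 1, and the invariant factors of ∂_1 are all 1, so H_0 = Z.
  H_1: rank ker ∂_1 − rank ∂_2 = (27 − 8) − 18 = 1, and ∂_2 has invariant factor 2 > 1, so H_1 = Z ⊕ Z/2.
  H_2: rank ker ∂_2 − rank ∂_3 = (18 − 18) − 0 = 0, and there is no ∂_3, so H_2 = 0.

As a check, the Euler characteristic is 9 − 27 + 18 = 0, which agrees with 1 − 1 + 0 = 0.
(K is a triangulation of the Klein bottle.)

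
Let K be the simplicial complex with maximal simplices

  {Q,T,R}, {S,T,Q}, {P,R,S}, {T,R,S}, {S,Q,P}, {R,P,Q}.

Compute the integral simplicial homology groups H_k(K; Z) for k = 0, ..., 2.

K has 5 vertices, 9 edges, 6 triangles.
rank ∂_0 = 0, rank ∂_1 = 4 ⇒ b_0 = 5 − 0 − 4 = 1; all invariant factors of ∂_1 are 1 so no torsion. So H_0 ≅ Z.
rank ∂_1 = 4, rank ∂_2 = 5 ⇒ b_1 = 9 − 4 − 5 = 0; all invariant factors of ∂_2 are 1 so no torsion. So H_1 ≅ 0.
rank ∂_2 = 5, rank ∂_3 = 0 ⇒ b_2 = 6 − 5 − 0 = 1. So H_2 ≅ Z.

H_0 ≅ Z,  H_1 = 0,  H_2 ≅ Z.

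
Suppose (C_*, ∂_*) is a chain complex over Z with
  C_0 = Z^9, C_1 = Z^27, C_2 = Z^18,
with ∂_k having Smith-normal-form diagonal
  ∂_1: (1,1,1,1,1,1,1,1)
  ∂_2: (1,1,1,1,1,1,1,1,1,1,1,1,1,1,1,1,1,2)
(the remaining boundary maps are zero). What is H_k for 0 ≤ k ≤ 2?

H_0 = Z,  H_1 = Z ⊕ Z_2,  H_2 = 0.

H_0: b_0 = 9 − 0 − 8 = 1; torsion from ∂_1 factors > 1: none. So H_0 = Z.
H_1: b_1 = 27 − 8 − 18 = 1; torsion from ∂_2 factors > 1: [2]. So H_1 = Z ⊕ Z_2.
H_2: b_2 = 18 − 18 − 0 = 0; torsion from ∂_3 factors > 1: none. So H_2 = 0.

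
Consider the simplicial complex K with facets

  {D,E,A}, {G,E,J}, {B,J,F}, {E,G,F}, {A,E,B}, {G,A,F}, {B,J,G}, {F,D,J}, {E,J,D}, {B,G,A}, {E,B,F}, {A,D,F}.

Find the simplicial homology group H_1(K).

Fix the vertex order A < B < D < E < F < G < J and write every simplex with vertices in increasing order. Then dim K = 2 and the simplices of K are:

  0-simplices (7): A, B, D, E, F, G, J
  1-simplices (18): AB, AD, AE, AF, AG, BE, BF, BG, BJ, DE, DF, DJ, EF, EG, EJ, FG, FJ, GJ
  2-simplices (12): ABE, ABG, ADE, ADF, AFG, BEF, BFJ, BGJ, DEJ, DFJ, EFG, EGJ

Hence C_0 ≅ Z^7, C_1 ≅ Z^18, C_2 ≅ Z^12.

∂_1: C_1 → C_0 is given by ∂[p,q] = [q] − [p]. For instance
  ∂FJ = J − F.
The 7×18 boundary matrix has rank 6 and Smith normal form diag(1,1,1,1,1,1).

The boundary map ∂_2: C_2 → C_1 maps a triangle to the signed sum of its edges. For instance
  ∂AFG = FG − AG + AF,
  ∂DEJ = EJ − DJ + DE.
The 18×12 boundary matrix has rank 12 and Smith normal form diag(1,1,1,1,1,1,1,1,1,1,1,2).

Computing H_k = (kernel of ∂_k) / (image of ∂_{k+1}):

  H_1: rank ker ∂_1 − rank ∂_2 = (18 − 6) − 12 = 0, and ∂_2 has invariant factor 2 > 1, so H_1 = Z_2.

H_1 = Z_2.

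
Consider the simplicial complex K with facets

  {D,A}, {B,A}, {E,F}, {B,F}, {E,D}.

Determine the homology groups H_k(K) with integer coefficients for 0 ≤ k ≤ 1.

H_0 = Z,  H_1 = Z.

Order the vertices as A < B < D < E < F. Listing each simplex with vertices in this order, K has dimension 1 with simplices:

  0-simplices (5): A, B, D, E, F
  1-simplices (5): AB, AD, BF, DE, EF

Hence C_0 ≅ Z^5, C_1 ≅ Z^5.

∂_1: C_1 → C_0 sends each edge [p,q] (with p < q) to q − p. For instance
  ∂AD = D − A.
This gives a 5×5 integer matrix of rank 4; reducing to Smith normal form yields diagonal entries (1,1,1,1).

Now H_k = ker ∂_k / im ∂_{k+1}, so:

  H_0: rank C_0 − rank ∂_1 = 5 − 4 = 1, and the invariant factors of ∂_1 are all 1, so H_0 ≅ Z.
  H_1: rank ker ∂_1 − rank ∂_2 = (5 − 4) − 0 = 1, and there is no ∂_2, so H_1 ≅ Z.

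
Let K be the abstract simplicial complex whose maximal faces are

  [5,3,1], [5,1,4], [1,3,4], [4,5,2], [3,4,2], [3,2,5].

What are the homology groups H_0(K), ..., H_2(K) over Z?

K has 5 vertices, 9 edges, 6 triangles.
rank ∂_0 = 0, rank ∂_1 = 4 ⇒ b_0 = 5 − 0 − 4 = 1; all invariant factors of ∂_1 are 1 so no torsion. So H_0 ≅ Z.
rank ∂_1 = 4, rank ∂_2 = 5 ⇒ b_1 = 9 − 4 − 5 = 0; all invariant factors of ∂_2 are 1 so no torsion. So H_1 ≅ 0.
rank ∂_2 = 5, rank ∂_3 = 0 ⇒ b_2 = 6 − 5 − 0 = 1. So H_2 ≅ Z.

H_0 = Z,  H_1 = 0,  H_2 = Z.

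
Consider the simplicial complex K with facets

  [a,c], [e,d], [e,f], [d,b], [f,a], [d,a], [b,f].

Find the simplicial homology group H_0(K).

H_0 ≅ Z.

Take the total order a < b < c < d < e < f on the vertex set. Then K (dimension 1) consists of the simplices:

  0-simplices (6): a, b, c, d, e, f
  1-simplices (7): ac, ad, af, bd, bf, de, ef

giving chain groups C_0 ≅ Z^6, C_1 ≅ Z^7.

The boundary map ∂_1: C_1 → C_0 sends each edge [p,q] (with p < q) to q − p. For instance
  ∂ad = d − a.
This gives a 6×7 integer matrix of rank 5; reducing to Smith normal form yields diagonal entries (1,1,1,1,1).

Computing H_k = (kernel of ∂_k) / (image of ∂_{k+1}):

  H_0: rank C_0 − rank ∂_1 = 6 − 5 = 1, and the invariant factors of ∂_1 are all 1, so H_0 = Z.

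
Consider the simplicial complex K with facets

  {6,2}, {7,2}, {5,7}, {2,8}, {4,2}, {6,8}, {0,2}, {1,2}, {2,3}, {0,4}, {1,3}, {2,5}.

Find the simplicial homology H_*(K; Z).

H_0 ≅ Z,  H_1 ≅ Z^4.

Fix the vertex order 0 < 1 < 2 < 3 < 4 < 5 < 6 < 7 < 8 and write every simplex with vertices in increasing order. Then dim K = 1 and the simplices of K are:

  0-simplices (9): [0], [1], [2], [3], [4], [5], [6], [7], [8]
  1-simplices (12): [0,2], [0,4], [1,2], [1,3], [2,3], [2,4], [2,5], [2,6], [2,7], [2,8], [5,7], [6,8]

giving chain groups C_0 ≅ Z^9, C_1 ≅ Z^12.

∂_1: C_1 → C_0 is given by ∂[p,q] = [q] − [p].
As a 9×12 matrix over Z this has rank 8, with invariant factors (1,1,1,1,1,1,1,1).

Now H_k = ker ∂_k / im ∂_{k+1}, so:

  H_0: rank C_0 − rank ∂_1 = 9 − 8 = 1, and the invariant factors of ∂_1 are all 1, so H_0 = Z.
  H_1: rank ker ∂_1 − rank ∂_2 = (12 − 8) − 0 = 4, and there is no ∂_2, so H_1 = Z^4.

(K is a triangulation of a wedge of 4 circles.)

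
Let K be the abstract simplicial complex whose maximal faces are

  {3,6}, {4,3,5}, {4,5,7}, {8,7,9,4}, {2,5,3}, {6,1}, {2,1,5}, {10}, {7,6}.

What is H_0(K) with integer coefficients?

Fix the vertex order 1 < 2 < 3 < 4 < 5 < 6 < 7 < 8 < 9 < 10 and write every simplex with vertices in increasing order. Then dim K = 3 and the simplices of K are:

  0-simplices (10): [1], [2], [3], [4], [5], [6], [7], [8], [9], [10]
  1-simplices (17): [1,2], [1,5], [1,6], [2,3], [2,5], [3,4], [3,5], [3,6], [4,5], [4,7], [4,8], [4,9], [5,7], [6,7], [7,8], [7,9], [8,9]
  2-simplices (8): [1,2,5], [2,3,5], [3,4,5], [4,5,7], [4,7,8], [4,7,9], [4,8,9], [7,8,9]
  3-simplices (1): [4,7,8,9]

Hence C_0 ≅ Z^10, C_1 ≅ Z^17, C_2 ≅ Z^8, C_3 ≅ Z^1.

Boundary ∂_1: C_1 → C_0 sends each edge [p,q] (with p < q) to q − p. For instance
  ∂[7,8] = [8] − [7].
This gives a 10×17 integer matrix of rank 8; reducing to Smith normal form yields diagonal entries (1,1,1,1,1,1,1,1).

The boundary map ∂_2: C_2 → C_1 acts by ∂[p,q,r] = [q,r] − [p,r] + [p,q]. For instance
  ∂[1,2,5] = [2,5] − [1,5] + [1,2],
  ∂[4,8,9] = [8,9] − [4,9] + [4,8].
This gives a 17×8 integer matrix of rank 7; reducing to Smith normal form yields diagonal entries (1,1,1,1,1,1,1).

The boundary map ∂_3: C_3 → C_2 sends each 3-simplex σ to the alternating sum Σ_i (−1)^i (σ with its i-th vertex removed). For instance
  ∂[4,7,8,9] = [7,8,9] − [4,8,9] + [4,7,9] − [4,7,8].
The 8×1 boundary matrix has rank 1 and Smith normal form diag(1).

Now H_k = ker ∂_k / im ∂_{k+1}, so:

  H_0: rank C_0 − rank ∂_1 = 10 − 8 = 2, and the invariant factors of ∂_1 are all 1, so H_0 = Z^2.

H_0 ≅ Z^2.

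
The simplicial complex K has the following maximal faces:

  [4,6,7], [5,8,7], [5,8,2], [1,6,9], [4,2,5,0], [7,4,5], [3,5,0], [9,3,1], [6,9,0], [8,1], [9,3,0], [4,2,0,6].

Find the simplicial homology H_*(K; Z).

Take the total order 0 < 1 < 2 < 3 < 4 < 5 < 6 < 7 < 8 < 9 on the vertex set. Then K (dimension 3) consists of the simplices:

  0-simplices (10): [0], [1], [2], [3], [4], [5], [6], [7], [8], [9]
  1-simplices (24): (24 of them)
  2-simplices (16): [0,2,4], [0,2,5], [0,2,6], [0,3,5], [0,3,9], [0,4,5], [0,4,6], [0,6,9], [1,3,9], [1,6,9], [2,4,5], [2,4,6], [2,5,8], [4,5,7], [4,6,7], [5,7,8]
  3-simplices (2): [0,2,4,5], [0,2,4,6]

giving chain groups C_0 ≅ Z^10, C_1 ≅ Z^24, C_2 ≅ Z^16, C_3 ≅ Z^2.

Boundary ∂_1: C_1 → C_0 sends each edge [p,q] (with p < q) to q − p.
The 10×24 boundary matrix has rank 9 and Smith normal form diag(1,1,1,1,1,1,1,1,1).

Boundary ∂_2: C_2 → C_1 sends each 2-simplex [p,q,r] to [q,r] − [p,r] + [p,q]. For instance
  ∂[5,7,8] = [7,8] − [5,8] + [5,7],
  ∂[0,4,6] = [4,6] − [0,6] + [0,4].
The resulting 24×16 matrix has rank 14, and its Smith normal form has invariant factors (1,1,1,1,1,1,1,1,1,1,1,1,1,1).

∂_3: C_3 → C_2 sends each 3-simplex σ to the alternating sum Σ_i (−1)^i (σ with its i-th vertex removed). For instance
  ∂[0,2,4,6] = [2,4,6] − [0,4,6] + [0,2,6] − [0,2,4],
  ∂[0,2,4,5] = [2,4,5] − [0,4,5] + [0,2,5] − [0,2,4].
The 16×2 boundary matrix has rank 2 and Smith normal form diag(1,1).

Reading off H_k = ker ∂_k / im ∂_{k+1}:

  H_0: rank C_0 − rank ∂_1 = 10 − 9 = 1, and the invariant factors of ∂_1 are all 1, so H_0 ≅ Z.
  H_1: rank ker ∂_1 − rank ∂_2 = (24 − 9) − 14 = 1, and the invariant factors of ∂_2 are all 1, so H_1 ≅ Z.
  H_2: rank ker ∂_2 − rank ∂_3 = (16 − 14) − 2 = 0, and the invariant factors of ∂_3 are all 1, so H_2 ≅ 0.
  H_3: rank ker ∂_3 − rank ∂_4 = (2 − 2) − 0 = 0, and there is no ∂_4, so H_3 ≅ 0.

As a check, the Euler characteristic is 10 − 24 + 16 − 2 = 0, which agrees with 1 − 1 + 0 − 0 = 0.

H_0 = Z,  H_1 = Z,  H_2 = 0,  H_3 = 0.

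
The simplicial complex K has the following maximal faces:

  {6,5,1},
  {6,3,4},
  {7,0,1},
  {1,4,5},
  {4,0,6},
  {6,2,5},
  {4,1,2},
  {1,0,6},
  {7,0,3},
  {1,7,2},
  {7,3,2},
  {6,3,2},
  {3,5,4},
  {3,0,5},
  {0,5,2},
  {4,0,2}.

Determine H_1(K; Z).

K has 8 vertices, 24 edges, 16 triangles.
rank ∂_1 = 7, rank ∂_2 = 15 ⇒ b_1 = 24 − 7 − 15 = 2; all invariant factors of ∂_2 are 1 so no torsion. So H_1 ≅ Z^2.

H_1 = Z^2.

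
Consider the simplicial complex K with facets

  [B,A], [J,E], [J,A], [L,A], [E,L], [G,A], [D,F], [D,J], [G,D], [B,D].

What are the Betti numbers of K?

Fix the vertex order A < B < D < E < F < G < J < L and write every simplex with vertices in increasing order. Then dim K = 1 and the simplices of K are:

  0-simplices (8): A, B, D, E, F, G, J, L
  1-simplices (10): AB, AG, AJ, AL, BD, DF, DG, DJ, EJ, EL

so the chain groups are C_0 ≅ Z^8, C_1 ≅ Z^10.

Boundary ∂_1: C_1 → C_0 maps an edge to its endpoints' difference, ∂[p,q] = q − p. For instance
  ∂AL = L − A.
This gives a 8×10 integer matrix of rank 7; reducing to Smith normal form yields diagonal entries (1,1,1,1,1,1,1).

From H_k ≅ ker(∂_k) / im(∂_{k+1}) we obtain:

  H_0: rank C_0 − rank ∂_1 = 8 − 7 = 1, and the invariant factors of ∂_1 are all 1, so H_0 = Z.
  H_1: rank ker ∂_1 − rank ∂_2 = (10 − 7) − 0 = 3, and there is no ∂_2, so H_1 = Z^3.

As a check, the Euler characteristic is 8 − 10 = -2, which agrees with 1 − 3 = -2.

Hence the Betti numbers are b_0 = 1, b_1 = 3.

b_0 = 1, b_1 = 3.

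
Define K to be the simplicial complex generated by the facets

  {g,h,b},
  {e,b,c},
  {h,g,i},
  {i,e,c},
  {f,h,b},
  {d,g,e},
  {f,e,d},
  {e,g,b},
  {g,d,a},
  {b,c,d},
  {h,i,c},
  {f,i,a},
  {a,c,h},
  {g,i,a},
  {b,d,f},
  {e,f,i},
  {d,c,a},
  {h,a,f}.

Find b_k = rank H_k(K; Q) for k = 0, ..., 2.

b_0 = 1, b_1 = 1, b_2 = 0.

Take the total order a < b < c < d < e < f < g < h < i on the vertex set. Then K (dimension 2) consists of the simplices:

  0-simplices (9): a, b, c, d, e, f, g, h, i
  1-simplices (27): ac, ad, af, ag, ah, ai, bc, bd, be, bf, bg, bh, cd, ce, ch, ci, de, df, dg, ef, eg, ei, fh, fi, gh, gi, hi
  2-simplices (18): acd, ach, adg, afh, afi, agi, bcd, bce, bdf, beg, bfh, bgh, cei, chi, def, deg, efi, ghi

giving chain groups C_0 ≅ Z^9, C_1 ≅ Z^27, C_2 ≅ Z^18.

Boundary ∂_1: C_1 → C_0 maps an edge to its endpoints' difference, ∂[p,q] = q − p.
This gives a 9×27 integer matrix of rank 8; reducing to Smith normal form yields diagonal entries (1,1,1,1,1,1,1,1).

The boundary map ∂_2: C_2 → C_1 sends each 2-simplex [p,q,r] to [q,r] − [p,r] + [p,q]. For instance
  ∂ghi = hi − gi + gh,
  ∂cei = ei − ci + ce.
The resulting 27×18 matrix has rank 18, and its Smith normal form has invariant factors (1,1,1,1,1,1,1,1,1,1,1,1,1,1,1,1,1,2).

From H_k ≅ ker(∂_k) / im(∂_{k+1}) we obtain:

  H_0: rank C_0 − rank ∂_1 = 9 − 8 = 1, and the invariant factors of ∂_1 are all 1, so H_0 ≅ Z.
  H_1: rank ker ∂_1 − rank ∂_2 = (27 − 8) − 18 = 1, and ∂_2 has invariant factor 2 > 1, so H_1 ≅ Z ⊕ Z/2.
  H_2: rank ker ∂_2 − rank ∂_3 = (18 − 18) − 0 = 0, and there is no ∂_3, so H_2 ≅ 0.

Hence the Betti numbers are b_0 = 1, b_1 = 1, b_2 = 0.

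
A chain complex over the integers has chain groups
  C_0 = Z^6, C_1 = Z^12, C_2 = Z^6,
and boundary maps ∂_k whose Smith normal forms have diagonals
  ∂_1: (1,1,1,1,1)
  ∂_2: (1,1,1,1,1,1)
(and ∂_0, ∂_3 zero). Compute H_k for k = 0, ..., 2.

H_0 = Z,  H_1 = Z,  H_2 = 0.

H_0: b_0 = 6 − 0 − 5 = 1; torsion from ∂_1 factors > 1: none. So H_0 = Z.
H_1: b_1 = 12 − 5 − 6 = 1; torsion from ∂_2 factors > 1: none. So H_1 = Z.
H_2: b_2 = 6 − 6 − 0 = 0; torsion from ∂_3 factors > 1: none. So H_2 = 0.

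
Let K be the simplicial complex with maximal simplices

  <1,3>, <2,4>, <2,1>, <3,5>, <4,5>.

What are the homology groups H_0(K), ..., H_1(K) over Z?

H_0 = Z,  H_1 = Z.

Fix the vertex order 1 < 2 < 3 < 4 < 5 and write every simplex with vertices in increasing order. Then dim K = 1 and the simplices of K are:

  0-simplices (5): [1], [2], [3], [4], [5]
  1-simplices (5): [1,2], [1,3], [2,4], [3,5], [4,5]

giving chain groups C_0 ≅ Z^5, C_1 ≅ Z^5.

∂_1: C_1 → C_0 sends each edge [p,q] (with p < q) to q − p.
As a 5×5 matrix over Z this has rank 4, with invariant factors (1,1,1,1).

From H_k ≅ ker(∂_k) / im(∂_{k+1}) we obtain:

  H_0: rank C_0 − rank ∂_1 = 5 − 4 = 1, and the invariant factors of ∂_1 are all 1, so H_0 = Z.
  H_1: rank ker ∂_1 − rank ∂_2 = (5 − 4) − 0 = 1, and there is no ∂_2, so H_1 = Z.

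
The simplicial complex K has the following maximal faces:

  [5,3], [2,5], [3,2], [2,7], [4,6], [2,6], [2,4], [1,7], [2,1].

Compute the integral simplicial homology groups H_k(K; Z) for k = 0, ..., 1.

K has 7 vertices, 9 edges.
rank ∂_0 = 0, rank ∂_1 = 6 ⇒ b_0 = 7 − 0 − 6 = 1; all invariant factors of ∂_1 are 1 so no torsion. So H_0 = Z.
rank ∂_1 = 6, rank ∂_2 = 0 ⇒ b_1 = 9 − 6 − 0 = 3. So H_1 = Z^3.

H_0 = Z,  H_1 = Z^3.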